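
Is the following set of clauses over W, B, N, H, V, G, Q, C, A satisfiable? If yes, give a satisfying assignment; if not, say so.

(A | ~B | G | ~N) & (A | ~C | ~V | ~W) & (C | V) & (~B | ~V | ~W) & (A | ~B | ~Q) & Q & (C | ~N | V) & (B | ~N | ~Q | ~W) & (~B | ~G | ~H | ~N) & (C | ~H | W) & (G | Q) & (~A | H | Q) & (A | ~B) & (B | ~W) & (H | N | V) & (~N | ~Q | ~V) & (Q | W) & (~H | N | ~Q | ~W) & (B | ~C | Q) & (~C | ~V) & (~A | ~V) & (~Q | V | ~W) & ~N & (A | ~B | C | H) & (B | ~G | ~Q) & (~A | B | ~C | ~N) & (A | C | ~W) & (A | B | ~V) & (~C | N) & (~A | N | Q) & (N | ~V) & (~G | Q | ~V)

Case N = True:
  Clause (~N) is falsified — contradiction.
Case N = False:
  (Q) forces Q = True.
  (~C | N) forces C = False.
  (C | V) forces V = True.
  Clause (N | ~V) is falsified — contradiction.
Both cases fail, so the formula is unsatisfiable.

Unsatisfiable — no assignment works.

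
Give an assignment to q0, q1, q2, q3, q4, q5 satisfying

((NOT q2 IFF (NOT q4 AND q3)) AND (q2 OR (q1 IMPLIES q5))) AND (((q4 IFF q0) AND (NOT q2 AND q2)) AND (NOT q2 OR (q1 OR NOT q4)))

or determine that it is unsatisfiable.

Case q2 = True: the conjunct NOT q2 is False.
Case q2 = False: the conjunct q2 is False.
Both cases fail — unsatisfiable.

The formula is unsatisfiable.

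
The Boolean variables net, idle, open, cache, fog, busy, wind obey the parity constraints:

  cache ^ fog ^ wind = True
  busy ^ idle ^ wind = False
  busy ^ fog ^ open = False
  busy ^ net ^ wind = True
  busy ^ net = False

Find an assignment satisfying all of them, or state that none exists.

net: True, idle: False, open: True, cache: False, fog: False, busy: True, wind: True

cache ^ fog ^ wind = F ^ F ^ T = True ✓
busy ^ idle ^ wind = T ^ F ^ T = False ✓
busy ^ fog ^ open = T ^ F ^ T = False ✓
busy ^ net ^ wind = T ^ T ^ T = True ✓
busy ^ net = T ^ T = False ✓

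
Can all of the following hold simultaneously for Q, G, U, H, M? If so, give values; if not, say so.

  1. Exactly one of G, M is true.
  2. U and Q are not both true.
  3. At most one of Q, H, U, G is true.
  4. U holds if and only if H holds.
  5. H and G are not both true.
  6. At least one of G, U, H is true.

Q = False; G = True; U = False; H = False; M = False

  (1) {G, M}: 1 true — exactly one ✓
  (2) U=F, Q=F — not both ✓
  (3) {Q, H, U, G}: 1 true — at most one ✓
  (4) U=F, H=F — same ✓
  (5) H=F, G=T — not both ✓
  (6) {G, U, H}: 1 true — at least one ✓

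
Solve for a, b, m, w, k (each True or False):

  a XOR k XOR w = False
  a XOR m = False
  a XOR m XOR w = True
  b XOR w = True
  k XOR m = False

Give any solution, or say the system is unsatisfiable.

Adding constraints 1, 3, 5 mod 2: every variable appears an even number of times on the left, so the left side is 0.
But the right sides sum to 1 (mod 2). 0 ≠ 1 — the system is inconsistent.

Unsatisfiable — no assignment works.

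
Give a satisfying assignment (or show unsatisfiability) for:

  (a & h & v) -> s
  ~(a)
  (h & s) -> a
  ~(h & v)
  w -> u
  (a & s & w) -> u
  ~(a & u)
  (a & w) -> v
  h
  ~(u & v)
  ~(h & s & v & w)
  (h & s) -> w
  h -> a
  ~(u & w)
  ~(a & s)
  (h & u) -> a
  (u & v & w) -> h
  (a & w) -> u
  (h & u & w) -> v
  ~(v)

UNSATISFIABLE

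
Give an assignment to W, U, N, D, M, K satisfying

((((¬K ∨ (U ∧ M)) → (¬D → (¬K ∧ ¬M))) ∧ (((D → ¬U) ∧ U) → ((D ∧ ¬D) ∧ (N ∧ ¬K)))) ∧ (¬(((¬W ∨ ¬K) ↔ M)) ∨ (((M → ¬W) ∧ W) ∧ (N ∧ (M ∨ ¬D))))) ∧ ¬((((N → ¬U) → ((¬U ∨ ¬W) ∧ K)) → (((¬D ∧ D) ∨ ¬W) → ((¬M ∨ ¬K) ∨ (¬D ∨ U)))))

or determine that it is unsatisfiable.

Unsatisfiable — no assignment works.

Case D = True: the formula simplifies to (¬((¬U ∧ U)) ∧ (¬(((¬W ∨ ¬K) ↔ M)) ∨ (((M → ¬W) ∧ W) ∧ (N ∧ M)))) ∧ ¬((((N → ¬U) → ((¬U ∨ ¬W) ∧ K)) → (¬W → ((¬M ∨ ¬K) ∨ U)))).
  W = True: the conjunct ¬((((N → ¬U) → ((¬U ∨ ¬W) ∧ K)) → (¬W → ((¬M ∨ ¬K) ∨ U)))) becomes ¬((((N → ¬U) → (¬U ∧ K)) → True)) = False.
  W = False: simplifies to (¬((¬U ∧ U)) ∧ ¬M) ∧ ¬((((N → ¬U) → K) → ((¬M ∨ ¬K) ∨ U))).
    M = True: the conjunct ¬M is False.
    M = False: the conjunct ¬((((N → ¬U) → K) → ((¬M ∨ ¬K) ∨ U))) becomes ¬((((N → ¬U) → K) → True)) = False.
Case D = False: the conjunct ¬((((N → ¬U) → ((¬U ∨ ¬W) ∧ K)) → (((¬D ∧ D) ∨ ¬W) → ((¬M ∨ ¬K) ∨ (¬D ∨ U))))) becomes ¬((((N → ¬U) → ((¬U ∨ ¬W) ∧ K)) → True)) = False.
Both cases fail — unsatisfiable.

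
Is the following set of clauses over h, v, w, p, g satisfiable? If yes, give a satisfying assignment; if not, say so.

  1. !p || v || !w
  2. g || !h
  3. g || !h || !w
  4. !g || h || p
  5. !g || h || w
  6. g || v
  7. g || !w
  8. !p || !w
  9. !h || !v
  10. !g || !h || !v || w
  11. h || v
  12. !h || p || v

h = False, v = True, w = False, p = False, g = False

Set h = False.
  then (h || v) forces v = True.
Try w = True:
  (g || !w) forces g = True.
  (!g || h || p) forces p = True.
  clause (!p || !w) is falsified — backtrack.
So w = False.
  then (!g || h || w) forces g = False.
Set p = False.
All clauses satisfied.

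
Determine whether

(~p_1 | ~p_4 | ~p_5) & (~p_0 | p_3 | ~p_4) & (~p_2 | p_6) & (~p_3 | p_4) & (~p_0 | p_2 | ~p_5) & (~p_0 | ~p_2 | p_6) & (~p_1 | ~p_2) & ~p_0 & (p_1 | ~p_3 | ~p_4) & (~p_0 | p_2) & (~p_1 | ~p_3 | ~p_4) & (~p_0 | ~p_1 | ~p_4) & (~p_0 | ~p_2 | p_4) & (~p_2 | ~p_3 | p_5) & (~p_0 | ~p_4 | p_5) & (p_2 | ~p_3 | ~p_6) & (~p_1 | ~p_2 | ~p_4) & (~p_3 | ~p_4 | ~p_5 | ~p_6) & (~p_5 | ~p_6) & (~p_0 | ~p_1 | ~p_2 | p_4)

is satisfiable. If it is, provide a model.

p_0: False, p_1: False, p_2: False, p_3: False, p_4: True, p_5: True, p_6: False

Unit clause (~p_0) forces p_0 = False.
Set p_1 = False.
Set p_2 = False.
Set p_3 = False.
Set p_4 = True.
Set p_5 = True.
  then (~p_5 | ~p_6) forces p_6 = False.
All clauses satisfied.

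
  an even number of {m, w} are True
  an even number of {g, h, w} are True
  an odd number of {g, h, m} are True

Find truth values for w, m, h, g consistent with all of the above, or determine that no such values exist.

The formula is unsatisfiable.

Adding constraints 1, 2, 3 mod 2: every variable appears an even number of times on the left, so the left side is 0.
But the right sides sum to 1 (mod 2). 0 ≠ 1 — the system is inconsistent.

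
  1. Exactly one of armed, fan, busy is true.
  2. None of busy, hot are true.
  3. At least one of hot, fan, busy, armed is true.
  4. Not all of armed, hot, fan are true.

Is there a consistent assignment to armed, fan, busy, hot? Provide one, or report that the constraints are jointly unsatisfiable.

armed = True, fan = False, busy = False, hot = False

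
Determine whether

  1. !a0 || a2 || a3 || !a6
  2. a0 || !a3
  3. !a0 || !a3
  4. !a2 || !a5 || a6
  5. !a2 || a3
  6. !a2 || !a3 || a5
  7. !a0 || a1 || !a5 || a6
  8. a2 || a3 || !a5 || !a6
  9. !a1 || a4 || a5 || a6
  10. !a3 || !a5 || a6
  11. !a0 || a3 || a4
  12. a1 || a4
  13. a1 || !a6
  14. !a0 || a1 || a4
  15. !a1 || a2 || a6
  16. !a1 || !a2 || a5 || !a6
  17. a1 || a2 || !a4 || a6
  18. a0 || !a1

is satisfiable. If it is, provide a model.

Unsatisfiable

Case a1 = True:
  (a0 || !a1) forces a0 = True.
  (!a0 || !a3) forces a3 = False.
  (!a2 || a3) forces a2 = False.
  (!a0 || a2 || a3 || !a6) forces a6 = False.
  Clause (!a1 || a2 || a6) is falsified — contradiction.
Case a1 = False:
  (a1 || a4) forces a4 = True.
  (a1 || !a6) forces a6 = False.
  (a1 || a2 || !a4 || a6) forces a2 = True.
  (!a2 || !a5 || a6) forces a5 = False.
  (!a2 || a3) forces a3 = True.
  Clause (!a2 || !a3 || a5) is falsified — contradiction.
Both cases fail, so the formula is unsatisfiable.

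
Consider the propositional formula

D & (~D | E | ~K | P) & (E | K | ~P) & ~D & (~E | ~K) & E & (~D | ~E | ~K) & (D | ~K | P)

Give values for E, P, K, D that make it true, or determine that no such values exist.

No satisfying assignment exists.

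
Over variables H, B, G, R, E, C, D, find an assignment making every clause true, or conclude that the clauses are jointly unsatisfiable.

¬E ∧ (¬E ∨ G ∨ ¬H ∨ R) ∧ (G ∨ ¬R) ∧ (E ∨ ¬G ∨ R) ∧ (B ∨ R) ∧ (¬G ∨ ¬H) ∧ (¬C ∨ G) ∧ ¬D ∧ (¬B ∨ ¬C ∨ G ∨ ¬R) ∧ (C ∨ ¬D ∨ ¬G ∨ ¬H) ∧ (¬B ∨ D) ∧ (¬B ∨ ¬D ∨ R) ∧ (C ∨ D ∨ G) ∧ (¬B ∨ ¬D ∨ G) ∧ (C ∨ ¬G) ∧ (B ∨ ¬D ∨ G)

H = False, B = False, G = True, R = True, E = False, C = True, D = False

Unit clause (¬E) forces E = False.
Unit clause (¬D) forces D = False.
In (¬B ∨ D) only ¬B is left, so B = False.
In (B ∨ R) only R is left, so R = True.
In (G ∨ ¬R) only G is left, so G = True.
In (¬G ∨ ¬H) only ¬H is left, so H = False.
In (C ∨ ¬G) only C is left, so C = True.
All clauses satisfied.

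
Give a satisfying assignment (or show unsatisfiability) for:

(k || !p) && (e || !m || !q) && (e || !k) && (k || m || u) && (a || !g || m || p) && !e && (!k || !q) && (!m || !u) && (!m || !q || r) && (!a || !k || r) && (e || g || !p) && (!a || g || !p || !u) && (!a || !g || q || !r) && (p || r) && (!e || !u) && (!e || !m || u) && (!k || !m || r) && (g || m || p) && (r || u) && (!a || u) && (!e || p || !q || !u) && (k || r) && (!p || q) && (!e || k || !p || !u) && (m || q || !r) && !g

Unit clause (!e) forces e = False.
Unit clause (!g) forces g = False.
In (e || !k) only !k is left, so k = False.
In (e || g || !p) only !p is left, so p = False.
In (p || r) only r is left, so r = True.
In (g || m || p) only m is left, so m = True.
In (e || !m || !q) only !q is left, so q = False.
In (!m || !u) only !u is left, so u = False.
In (!a || u) only !a is left, so a = False.
All clauses satisfied.

a: False, q: False, m: True, g: False, r: True, p: False, u: False, k: False, e: False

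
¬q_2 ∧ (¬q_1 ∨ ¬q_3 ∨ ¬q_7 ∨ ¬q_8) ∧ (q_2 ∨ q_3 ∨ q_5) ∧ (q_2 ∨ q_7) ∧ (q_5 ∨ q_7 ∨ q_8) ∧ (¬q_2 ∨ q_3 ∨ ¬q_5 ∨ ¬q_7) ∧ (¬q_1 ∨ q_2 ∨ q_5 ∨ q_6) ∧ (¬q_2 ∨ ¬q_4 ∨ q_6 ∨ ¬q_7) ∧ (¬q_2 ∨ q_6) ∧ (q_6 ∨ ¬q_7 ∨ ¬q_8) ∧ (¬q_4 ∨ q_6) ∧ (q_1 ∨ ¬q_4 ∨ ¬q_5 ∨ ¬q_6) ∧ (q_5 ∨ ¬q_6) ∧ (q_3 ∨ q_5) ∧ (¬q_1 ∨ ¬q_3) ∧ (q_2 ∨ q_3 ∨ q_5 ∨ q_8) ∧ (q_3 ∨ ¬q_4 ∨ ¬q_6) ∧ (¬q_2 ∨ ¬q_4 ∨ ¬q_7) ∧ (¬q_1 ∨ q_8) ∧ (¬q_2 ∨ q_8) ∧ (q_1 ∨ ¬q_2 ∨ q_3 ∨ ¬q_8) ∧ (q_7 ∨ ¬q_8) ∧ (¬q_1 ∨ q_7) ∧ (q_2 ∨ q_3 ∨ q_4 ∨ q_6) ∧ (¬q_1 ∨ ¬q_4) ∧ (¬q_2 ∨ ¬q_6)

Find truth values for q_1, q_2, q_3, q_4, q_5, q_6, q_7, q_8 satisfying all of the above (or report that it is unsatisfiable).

q_1: False, q_2: False, q_3: True, q_4: False, q_5: True, q_6: True, q_7: True, q_8: True

Unit clause (¬q_2) forces q_2 = False.
In (q_2 ∨ q_7) only q_7 is left, so q_7 = True.
Set q_1 = False.
Set q_3 = True.
Try q_4 = True:
  (¬q_4 ∨ q_6) forces q_6 = True.
  (q_1 ∨ ¬q_4 ∨ ¬q_5 ∨ ¬q_6) forces q_5 = False.
  clause (q_5 ∨ ¬q_6) is falsified — backtrack.
So q_4 = False.
Set q_5 = True.
Set q_6 = True.
Set q_8 = True.
All clauses satisfied.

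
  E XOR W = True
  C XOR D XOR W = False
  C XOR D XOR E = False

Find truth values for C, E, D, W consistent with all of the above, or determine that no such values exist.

Unsatisfiable — no assignment works.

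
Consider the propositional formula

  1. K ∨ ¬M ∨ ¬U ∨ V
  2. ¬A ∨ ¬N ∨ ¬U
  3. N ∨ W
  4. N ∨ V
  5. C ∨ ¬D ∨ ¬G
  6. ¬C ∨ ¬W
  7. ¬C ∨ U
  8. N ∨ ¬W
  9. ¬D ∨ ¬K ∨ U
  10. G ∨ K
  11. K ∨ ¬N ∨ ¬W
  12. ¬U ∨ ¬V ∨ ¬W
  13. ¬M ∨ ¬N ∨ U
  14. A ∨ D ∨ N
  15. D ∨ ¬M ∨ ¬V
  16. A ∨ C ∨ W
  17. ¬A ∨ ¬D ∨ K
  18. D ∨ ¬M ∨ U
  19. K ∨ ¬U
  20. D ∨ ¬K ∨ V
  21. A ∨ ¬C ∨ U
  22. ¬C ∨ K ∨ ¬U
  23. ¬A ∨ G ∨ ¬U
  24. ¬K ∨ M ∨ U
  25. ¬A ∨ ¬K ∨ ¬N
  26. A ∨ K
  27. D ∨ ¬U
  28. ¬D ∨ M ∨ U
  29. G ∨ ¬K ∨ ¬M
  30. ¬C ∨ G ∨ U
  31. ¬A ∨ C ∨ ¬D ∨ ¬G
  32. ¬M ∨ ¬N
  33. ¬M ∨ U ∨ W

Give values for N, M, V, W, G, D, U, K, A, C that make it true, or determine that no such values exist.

N=T, M=F, V=T, W=F, G=F, D=T, U=T, K=T, A=F, C=T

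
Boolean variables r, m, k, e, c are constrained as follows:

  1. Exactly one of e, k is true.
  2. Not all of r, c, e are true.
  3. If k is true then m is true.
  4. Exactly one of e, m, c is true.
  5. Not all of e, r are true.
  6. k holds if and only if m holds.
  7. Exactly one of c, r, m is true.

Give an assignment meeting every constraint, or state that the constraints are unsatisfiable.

r: False, m: True, k: True, e: False, c: False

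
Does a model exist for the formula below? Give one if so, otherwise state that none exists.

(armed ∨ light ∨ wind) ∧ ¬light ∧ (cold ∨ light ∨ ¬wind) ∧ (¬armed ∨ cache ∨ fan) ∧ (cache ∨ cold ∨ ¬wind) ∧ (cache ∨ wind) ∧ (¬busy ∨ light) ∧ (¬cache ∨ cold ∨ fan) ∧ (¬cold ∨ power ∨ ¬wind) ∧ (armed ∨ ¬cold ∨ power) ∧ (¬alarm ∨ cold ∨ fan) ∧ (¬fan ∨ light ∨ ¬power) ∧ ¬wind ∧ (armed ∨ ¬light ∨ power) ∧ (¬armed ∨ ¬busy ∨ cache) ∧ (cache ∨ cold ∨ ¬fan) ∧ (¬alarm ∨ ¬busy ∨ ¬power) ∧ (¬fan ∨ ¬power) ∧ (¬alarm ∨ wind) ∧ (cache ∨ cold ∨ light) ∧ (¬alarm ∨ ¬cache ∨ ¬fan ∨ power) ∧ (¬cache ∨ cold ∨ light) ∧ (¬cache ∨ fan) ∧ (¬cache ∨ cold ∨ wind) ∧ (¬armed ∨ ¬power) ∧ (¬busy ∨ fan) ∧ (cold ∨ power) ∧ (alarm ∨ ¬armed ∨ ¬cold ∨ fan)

Unit clause (¬light) forces light = False.
In (¬busy ∨ light) only ¬busy is left, so busy = False.
Unit clause (¬wind) forces wind = False.
In (¬alarm ∨ wind) only ¬alarm is left, so alarm = False.
In (armed ∨ light ∨ wind) only armed is left, so armed = True.
In (cache ∨ wind) only cache is left, so cache = True.
In (¬cache ∨ cold ∨ light) only cold is left, so cold = True.
In (¬cache ∨ fan) only fan is left, so fan = True.
In (¬armed ∨ ¬power) only ¬power is left, so power = False.
All clauses satisfied.

busy = False, wind = False, power = False, fan = True, cache = True, light = False, alarm = False, cold = True, armed = True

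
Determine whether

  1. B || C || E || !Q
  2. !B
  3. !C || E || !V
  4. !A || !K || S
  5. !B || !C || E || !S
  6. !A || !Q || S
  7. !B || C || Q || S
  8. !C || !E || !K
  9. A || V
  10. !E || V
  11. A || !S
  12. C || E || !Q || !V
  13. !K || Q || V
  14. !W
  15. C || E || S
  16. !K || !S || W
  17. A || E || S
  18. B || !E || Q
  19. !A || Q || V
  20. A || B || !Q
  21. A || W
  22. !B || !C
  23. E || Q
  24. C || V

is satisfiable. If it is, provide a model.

B = False, A = True, V = True, Q = True, K = False, S = True, E = True, C = False, W = False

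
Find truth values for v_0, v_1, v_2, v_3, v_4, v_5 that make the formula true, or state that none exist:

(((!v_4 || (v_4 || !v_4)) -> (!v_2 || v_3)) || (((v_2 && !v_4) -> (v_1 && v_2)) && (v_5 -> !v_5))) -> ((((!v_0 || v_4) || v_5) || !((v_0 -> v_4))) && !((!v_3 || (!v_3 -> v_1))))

v_0 = False; v_1 = True; v_2 = True; v_3 = False; v_4 = True; v_5 = True

  (((!v_4 || (v_4 || !v_4)) -> (!v_2 || v_3)) || (((v_2 && !v_4) -> (v_1 && v_2)) && (v_5 -> !v_5))) -> ((((!v_0 || v_4) || v_5) || !((v_0 -> v_4))) && !((!v_3 || (!v_3 -> v_1)))) = True
    ((!v_4 || (v_4 || !v_4)) -> (!v_2 || v_3)) || (((v_2 && !v_4) -> (v_1 && v_2)) && (v_5 -> !v_5)) = False
      (!v_4 || (v_4 || !v_4)) -> (!v_2 || v_3) = False
        !v_4 || (v_4 || !v_4) = True
          !v_4 = False
          v_4 || !v_4 = True
            !v_4 = False
        !v_2 || v_3 = False
          !v_2 = False
      ((v_2 && !v_4) -> (v_1 && v_2)) && (v_5 -> !v_5) = False
        (v_2 && !v_4) -> (v_1 && v_2) = True
          v_2 && !v_4 = False
            !v_4 = False
          v_1 && v_2 = True
        v_5 -> !v_5 = False
          !v_5 = False
    (((!v_0 || v_4) || v_5) || !((v_0 -> v_4))) && !((!v_3 || (!v_3 -> v_1))) = False
      ((!v_0 || v_4) || v_5) || !((v_0 -> v_4)) = True
        (!v_0 || v_4) || v_5 = True
          !v_0 || v_4 = True
            !v_0 = True
        !((v_0 -> v_4)) = False
          v_0 -> v_4 = True
      !((!v_3 || (!v_3 -> v_1))) = False
        !v_3 || (!v_3 -> v_1) = True
          !v_3 = True
          !v_3 -> v_1 = True
            !v_3 = True
The formula evaluates to True.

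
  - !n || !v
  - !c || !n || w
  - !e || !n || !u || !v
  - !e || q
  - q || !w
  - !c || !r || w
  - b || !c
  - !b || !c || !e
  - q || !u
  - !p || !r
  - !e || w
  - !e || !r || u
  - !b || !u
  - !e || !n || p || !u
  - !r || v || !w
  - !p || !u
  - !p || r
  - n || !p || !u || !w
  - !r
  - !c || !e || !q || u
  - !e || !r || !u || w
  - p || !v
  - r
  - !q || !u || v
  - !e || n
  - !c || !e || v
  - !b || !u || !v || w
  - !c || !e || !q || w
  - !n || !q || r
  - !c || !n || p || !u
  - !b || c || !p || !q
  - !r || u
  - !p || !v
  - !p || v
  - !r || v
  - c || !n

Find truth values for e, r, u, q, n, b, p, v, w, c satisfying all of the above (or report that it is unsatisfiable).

Case r = True:
  Clause (!r) is falsified — contradiction.
Case r = False:
  Clause (r) is falsified — contradiction.
Both cases fail, so the formula is unsatisfiable.

No satisfying assignment exists.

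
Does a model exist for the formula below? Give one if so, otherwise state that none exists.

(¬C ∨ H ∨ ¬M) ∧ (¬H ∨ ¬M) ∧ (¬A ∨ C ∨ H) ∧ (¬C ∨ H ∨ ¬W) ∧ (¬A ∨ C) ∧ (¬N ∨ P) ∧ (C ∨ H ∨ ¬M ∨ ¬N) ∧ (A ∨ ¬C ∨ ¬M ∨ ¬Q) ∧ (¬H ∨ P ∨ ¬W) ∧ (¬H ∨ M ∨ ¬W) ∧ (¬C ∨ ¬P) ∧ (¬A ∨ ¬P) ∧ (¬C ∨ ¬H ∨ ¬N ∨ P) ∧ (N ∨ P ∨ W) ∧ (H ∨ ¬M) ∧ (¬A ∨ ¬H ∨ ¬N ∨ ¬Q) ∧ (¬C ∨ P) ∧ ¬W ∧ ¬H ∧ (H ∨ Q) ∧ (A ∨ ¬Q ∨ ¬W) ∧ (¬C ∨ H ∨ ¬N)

Unit clause (¬W) forces W = False.
Unit clause (¬H) forces H = False.
In (H ∨ Q) only Q is left, so Q = True.
In (H ∨ ¬M) only ¬M is left, so M = False.
Try P = False:
  (¬N ∨ P) forces N = False.
  clause (N ∨ P ∨ W) is falsified — backtrack.
So P = True.
  then (¬C ∨ ¬P) forces C = False.
  then (¬A ∨ ¬P) forces A = False.
Set N = True.
All clauses satisfied.

P: True; Q: True; H: False; M: False; N: True; W: False; A: False; C: False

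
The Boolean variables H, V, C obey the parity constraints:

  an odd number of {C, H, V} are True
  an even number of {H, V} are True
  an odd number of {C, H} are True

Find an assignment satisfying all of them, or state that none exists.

H=F, V=F, C=T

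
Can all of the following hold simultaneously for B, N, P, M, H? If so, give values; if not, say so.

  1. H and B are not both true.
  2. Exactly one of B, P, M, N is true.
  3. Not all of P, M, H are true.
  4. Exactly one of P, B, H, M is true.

B = False, N = True, P = False, M = False, H = True

  (1) H=T, B=F — not both ✓
  (2) {B, P, M, N}: 1 true — exactly one ✓
  (3) {P, M, H}: 1/3 true — not all ✓
  (4) {P, B, H, M}: 1 true — exactly one ✓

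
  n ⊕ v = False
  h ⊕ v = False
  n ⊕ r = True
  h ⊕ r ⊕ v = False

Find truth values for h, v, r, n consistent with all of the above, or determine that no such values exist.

h: True, v: True, r: False, n: True

n ⊕ v = T ⊕ T = False ✓
h ⊕ v = T ⊕ T = False ✓
n ⊕ r = T ⊕ F = True ✓
h ⊕ r ⊕ v = T ⊕ F ⊕ T = False ✓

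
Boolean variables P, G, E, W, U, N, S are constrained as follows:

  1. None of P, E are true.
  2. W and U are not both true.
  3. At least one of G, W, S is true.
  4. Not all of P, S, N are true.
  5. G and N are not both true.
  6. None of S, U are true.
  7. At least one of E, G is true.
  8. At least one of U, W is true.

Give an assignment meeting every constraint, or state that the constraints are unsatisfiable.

P = False; G = True; E = False; W = True; U = False; N = False; S = False

  (1) {P, E}: 0 true — none ✓
  (2) W=T, U=F — not both ✓
  (3) {G, W, S}: 2 true — at least one ✓
  (4) {P, S, N}: 0/3 true — not all ✓
  (5) G=T, N=F — not both ✓
  (6) {S, U}: 0 true — none ✓
  (7) {E, G}: 1 true — at least one ✓
  (8) {U, W}: 1 true — at least one ✓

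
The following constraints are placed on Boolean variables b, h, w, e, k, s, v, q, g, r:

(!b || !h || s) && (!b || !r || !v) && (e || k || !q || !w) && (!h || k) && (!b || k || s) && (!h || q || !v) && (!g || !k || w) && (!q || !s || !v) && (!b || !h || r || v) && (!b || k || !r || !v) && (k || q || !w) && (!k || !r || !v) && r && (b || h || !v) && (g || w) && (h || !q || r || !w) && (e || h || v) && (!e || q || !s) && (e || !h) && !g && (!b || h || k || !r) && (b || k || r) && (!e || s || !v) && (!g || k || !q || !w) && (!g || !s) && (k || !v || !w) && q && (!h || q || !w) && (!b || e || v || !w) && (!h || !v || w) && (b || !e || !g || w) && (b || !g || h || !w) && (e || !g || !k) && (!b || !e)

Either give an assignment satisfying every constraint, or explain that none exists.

Unit clause (r) forces r = True.
Unit clause (!g) forces g = False.
Unit clause (q) forces q = True.
In (g || w) only w is left, so w = True.
Try b = True:
  (!b || !r || !v) forces v = False.
  (!b || e || v || !w) forces e = True.
  clause (!b || !e) is falsified — backtrack.
So b = False.
Set h = False.
  then (b || h || !v) forces v = False.
  then (e || h || v) forces e = True.
Set k = False.
Set s = True.
All clauses satisfied.

b=F; h=F; w=T; e=T; k=F; s=T; v=F; q=T; g=F; r=T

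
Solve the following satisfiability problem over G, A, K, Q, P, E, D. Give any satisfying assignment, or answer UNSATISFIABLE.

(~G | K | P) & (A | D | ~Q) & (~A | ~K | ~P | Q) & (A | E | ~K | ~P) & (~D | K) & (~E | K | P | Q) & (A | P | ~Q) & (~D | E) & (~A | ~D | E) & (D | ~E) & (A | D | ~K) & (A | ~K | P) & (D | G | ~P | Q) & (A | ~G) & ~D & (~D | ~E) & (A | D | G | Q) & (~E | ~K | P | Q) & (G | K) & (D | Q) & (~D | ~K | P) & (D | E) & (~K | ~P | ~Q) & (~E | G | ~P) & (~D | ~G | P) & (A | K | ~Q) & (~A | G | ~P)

Case D = True:
  Clause (~D) is falsified — contradiction.
Case D = False:
  (D | ~E) forces E = False.
  Clause (D | E) is falsified — contradiction.
Both cases fail, so the formula is unsatisfiable.

Unsatisfiable — no assignment works.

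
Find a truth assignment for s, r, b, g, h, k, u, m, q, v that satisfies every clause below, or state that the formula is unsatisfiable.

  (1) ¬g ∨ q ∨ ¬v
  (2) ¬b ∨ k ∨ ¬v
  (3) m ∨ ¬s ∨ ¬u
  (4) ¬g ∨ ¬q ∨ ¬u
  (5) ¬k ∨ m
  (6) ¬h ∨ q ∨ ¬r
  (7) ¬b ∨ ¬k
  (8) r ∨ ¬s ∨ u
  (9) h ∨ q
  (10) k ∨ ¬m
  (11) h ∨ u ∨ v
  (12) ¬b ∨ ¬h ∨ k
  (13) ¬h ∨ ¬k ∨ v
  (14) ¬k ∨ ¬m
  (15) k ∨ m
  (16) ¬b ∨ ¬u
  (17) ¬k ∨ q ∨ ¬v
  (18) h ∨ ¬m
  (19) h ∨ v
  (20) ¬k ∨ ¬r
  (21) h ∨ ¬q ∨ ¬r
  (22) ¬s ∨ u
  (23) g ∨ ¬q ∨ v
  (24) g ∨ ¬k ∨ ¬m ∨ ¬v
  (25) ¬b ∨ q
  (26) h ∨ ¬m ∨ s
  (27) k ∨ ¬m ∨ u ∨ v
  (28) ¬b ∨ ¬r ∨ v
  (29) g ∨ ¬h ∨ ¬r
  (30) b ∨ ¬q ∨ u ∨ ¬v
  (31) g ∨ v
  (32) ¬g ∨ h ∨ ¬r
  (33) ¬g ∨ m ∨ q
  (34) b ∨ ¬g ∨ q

Case k = True:
  (¬k ∨ m) forces m = True.
  Clause (¬k ∨ ¬m) is falsified — contradiction.
Case k = False:
  (k ∨ ¬m) forces m = False.
  Clause (k ∨ m) is falsified — contradiction.
Both cases fail, so the formula is unsatisfiable.

UNSATISFIABLE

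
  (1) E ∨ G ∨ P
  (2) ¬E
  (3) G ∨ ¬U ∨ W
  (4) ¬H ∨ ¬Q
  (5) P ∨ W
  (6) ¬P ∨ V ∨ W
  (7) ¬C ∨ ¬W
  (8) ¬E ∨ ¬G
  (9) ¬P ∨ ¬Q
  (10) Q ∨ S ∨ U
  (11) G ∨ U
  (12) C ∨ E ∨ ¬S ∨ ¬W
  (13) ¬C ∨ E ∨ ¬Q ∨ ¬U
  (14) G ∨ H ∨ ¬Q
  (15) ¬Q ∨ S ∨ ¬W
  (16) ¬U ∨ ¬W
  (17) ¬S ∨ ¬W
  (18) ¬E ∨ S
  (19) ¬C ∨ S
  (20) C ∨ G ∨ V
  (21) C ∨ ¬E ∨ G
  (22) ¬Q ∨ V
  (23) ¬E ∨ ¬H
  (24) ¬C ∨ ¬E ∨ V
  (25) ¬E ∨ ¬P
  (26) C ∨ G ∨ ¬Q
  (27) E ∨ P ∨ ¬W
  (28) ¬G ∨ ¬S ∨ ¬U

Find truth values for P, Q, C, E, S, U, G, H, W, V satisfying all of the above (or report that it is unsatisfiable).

P = True; Q = False; C = False; E = False; S = True; U = False; G = True; H = False; W = False; V = True

Unit clause (¬E) forces E = False.
Try P = False:
  (E ∨ G ∨ P) forces G = True.
  (P ∨ W) forces W = True.
  clause (E ∨ P ∨ ¬W) is falsified — backtrack.
So P = True.
  then (¬P ∨ ¬Q) forces Q = False.
Set C = False.
Set S = True.
  then (C ∨ E ∨ ¬S ∨ ¬W) forces W = False.
  then (¬P ∨ V ∨ W) forces V = True.
Set U = False.
  then (G ∨ U) forces G = True.
Set H = False.
All clauses satisfied.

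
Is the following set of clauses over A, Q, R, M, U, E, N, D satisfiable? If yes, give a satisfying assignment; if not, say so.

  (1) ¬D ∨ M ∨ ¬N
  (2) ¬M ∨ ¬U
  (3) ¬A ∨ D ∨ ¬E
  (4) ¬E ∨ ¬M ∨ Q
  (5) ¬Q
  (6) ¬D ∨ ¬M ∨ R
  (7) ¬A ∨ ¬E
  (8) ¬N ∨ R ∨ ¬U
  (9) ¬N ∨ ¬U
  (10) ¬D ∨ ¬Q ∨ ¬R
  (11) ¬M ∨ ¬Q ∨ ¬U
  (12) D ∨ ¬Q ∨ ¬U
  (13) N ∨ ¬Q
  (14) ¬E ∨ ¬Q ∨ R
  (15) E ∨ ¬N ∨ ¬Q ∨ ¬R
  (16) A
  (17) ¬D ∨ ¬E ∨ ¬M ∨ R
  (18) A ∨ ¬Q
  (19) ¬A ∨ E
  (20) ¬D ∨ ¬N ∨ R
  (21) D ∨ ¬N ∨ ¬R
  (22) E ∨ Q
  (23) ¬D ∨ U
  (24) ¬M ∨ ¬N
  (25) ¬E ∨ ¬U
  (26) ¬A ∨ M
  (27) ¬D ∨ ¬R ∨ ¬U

Case A = True:
  (¬Q) forces Q = False.
  (¬A ∨ ¬E) forces E = False.
  Clause (¬A ∨ E) is falsified — contradiction.
Case A = False:
  Clause (A) is falsified — contradiction.
Both cases fail, so the formula is unsatisfiable.

Unsatisfiable — no assignment works.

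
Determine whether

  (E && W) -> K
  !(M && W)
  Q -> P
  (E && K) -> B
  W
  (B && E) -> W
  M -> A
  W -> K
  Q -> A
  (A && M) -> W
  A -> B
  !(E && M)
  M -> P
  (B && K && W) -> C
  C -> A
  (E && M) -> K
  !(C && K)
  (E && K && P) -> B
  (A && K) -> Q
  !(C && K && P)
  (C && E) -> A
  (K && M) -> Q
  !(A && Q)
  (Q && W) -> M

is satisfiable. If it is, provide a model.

Unit clause (W) forces W = True.
In (!M || !W) only !M is left, so M = False.
In (K || !W) only K is left, so K = True.
In (!C || !K) only !C is left, so C = False.
In (!B || C || !K || !W) only !B is left, so B = False.
In (B || !E || !K) only !E is left, so E = False.
In (M || !Q || !W) only !Q is left, so Q = False.
In (!A || B) only !A is left, so A = False.
Set P = False.
All clauses satisfied.

C: False; W: True; Q: False; K: True; P: False; B: False; M: False; E: False; A: False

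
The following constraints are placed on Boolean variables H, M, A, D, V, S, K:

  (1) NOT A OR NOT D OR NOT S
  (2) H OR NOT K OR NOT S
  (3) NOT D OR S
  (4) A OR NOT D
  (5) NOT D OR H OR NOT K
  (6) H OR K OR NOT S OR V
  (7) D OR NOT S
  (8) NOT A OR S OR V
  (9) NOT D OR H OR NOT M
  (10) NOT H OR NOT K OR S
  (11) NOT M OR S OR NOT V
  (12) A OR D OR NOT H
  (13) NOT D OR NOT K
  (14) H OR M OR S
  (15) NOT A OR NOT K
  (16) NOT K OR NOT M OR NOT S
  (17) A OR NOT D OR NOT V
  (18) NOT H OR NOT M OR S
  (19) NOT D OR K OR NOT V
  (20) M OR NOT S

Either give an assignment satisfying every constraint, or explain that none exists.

Set H = False.
Try M = False:
  (H OR M OR S) forces S = True.
  clause (M OR NOT S) is falsified — backtrack.
So M = True.
  then (NOT D OR H OR NOT M) forces D = False.
  then (D OR NOT S) forces S = False.
  then (NOT M OR S OR NOT V) forces V = False.
  then (NOT A OR S OR V) forces A = False.
Set K = True.
All clauses satisfied.

H = False, M = True, A = False, D = False, V = False, S = False, K = True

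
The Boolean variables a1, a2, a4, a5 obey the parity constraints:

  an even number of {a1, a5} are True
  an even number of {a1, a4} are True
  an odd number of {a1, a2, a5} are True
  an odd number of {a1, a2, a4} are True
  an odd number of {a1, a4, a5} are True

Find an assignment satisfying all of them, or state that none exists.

a1: True; a2: True; a4: True; a5: True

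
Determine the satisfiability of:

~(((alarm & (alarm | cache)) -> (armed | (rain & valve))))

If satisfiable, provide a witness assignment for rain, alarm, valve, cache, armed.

rain = False, alarm = True, valve = True, cache = False, armed = False

  ~(((alarm & (alarm | cache)) -> (armed | (rain & valve)))) = True
    (alarm & (alarm | cache)) -> (armed | (rain & valve)) = False
      alarm & (alarm | cache) = True
        alarm | cache = True
      armed | (rain & valve) = False
        rain & valve = False
The formula evaluates to True.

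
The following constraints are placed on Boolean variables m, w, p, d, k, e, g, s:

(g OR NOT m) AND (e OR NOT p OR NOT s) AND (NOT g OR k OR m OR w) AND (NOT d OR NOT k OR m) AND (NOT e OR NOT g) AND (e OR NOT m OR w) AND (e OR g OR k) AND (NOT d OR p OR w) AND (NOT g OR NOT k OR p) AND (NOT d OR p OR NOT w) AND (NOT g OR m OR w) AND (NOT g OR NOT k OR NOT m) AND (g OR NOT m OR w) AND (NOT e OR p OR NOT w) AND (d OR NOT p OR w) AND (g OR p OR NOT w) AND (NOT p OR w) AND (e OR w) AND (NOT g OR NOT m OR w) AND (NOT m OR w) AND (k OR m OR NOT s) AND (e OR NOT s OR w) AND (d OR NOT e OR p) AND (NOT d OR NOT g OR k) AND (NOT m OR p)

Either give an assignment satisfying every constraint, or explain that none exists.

m=T, w=T, p=T, d=F, k=F, e=F, g=T, s=F

Set m = True.
  then (g OR NOT m) forces g = True.
  then (NOT e OR NOT g) forces e = False.
  then (e OR NOT m OR w) forces w = True.
  then (NOT g OR NOT k OR NOT m) forces k = False.
  then (NOT d OR NOT g OR k) forces d = False.
  then (NOT m OR p) forces p = True.
  then (e OR NOT p OR NOT s) forces s = False.
All clauses satisfied.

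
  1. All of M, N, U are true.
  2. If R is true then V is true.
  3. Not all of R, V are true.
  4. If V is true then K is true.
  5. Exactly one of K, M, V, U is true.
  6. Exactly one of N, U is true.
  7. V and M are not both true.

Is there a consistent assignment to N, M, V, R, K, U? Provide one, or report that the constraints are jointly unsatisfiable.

Unsatisfiable — no assignment works.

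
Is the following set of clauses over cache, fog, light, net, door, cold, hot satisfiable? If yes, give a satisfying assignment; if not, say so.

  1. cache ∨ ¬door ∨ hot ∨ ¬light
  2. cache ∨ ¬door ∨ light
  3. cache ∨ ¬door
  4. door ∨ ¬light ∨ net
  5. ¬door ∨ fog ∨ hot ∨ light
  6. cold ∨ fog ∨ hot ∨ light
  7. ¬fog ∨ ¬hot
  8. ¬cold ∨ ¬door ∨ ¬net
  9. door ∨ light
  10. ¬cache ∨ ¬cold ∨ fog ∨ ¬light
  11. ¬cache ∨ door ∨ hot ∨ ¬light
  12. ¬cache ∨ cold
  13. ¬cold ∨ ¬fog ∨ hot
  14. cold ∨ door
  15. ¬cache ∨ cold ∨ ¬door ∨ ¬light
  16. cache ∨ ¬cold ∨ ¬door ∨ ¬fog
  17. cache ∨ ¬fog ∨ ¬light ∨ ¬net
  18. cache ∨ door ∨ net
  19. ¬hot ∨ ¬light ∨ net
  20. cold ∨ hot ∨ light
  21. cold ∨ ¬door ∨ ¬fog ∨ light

Set cache = True.
  then (¬cache ∨ cold) forces cold = True.
Set fog = False.
  then (¬cache ∨ ¬cold ∨ fog ∨ ¬light) forces light = False.
  then (door ∨ light) forces door = True.
  then (¬door ∨ fog ∨ hot ∨ light) forces hot = True.
  then (¬cold ∨ ¬door ∨ ¬net) forces net = False.
All clauses satisfied.

cache=T, fog=F, light=F, net=F, door=T, cold=T, hot=T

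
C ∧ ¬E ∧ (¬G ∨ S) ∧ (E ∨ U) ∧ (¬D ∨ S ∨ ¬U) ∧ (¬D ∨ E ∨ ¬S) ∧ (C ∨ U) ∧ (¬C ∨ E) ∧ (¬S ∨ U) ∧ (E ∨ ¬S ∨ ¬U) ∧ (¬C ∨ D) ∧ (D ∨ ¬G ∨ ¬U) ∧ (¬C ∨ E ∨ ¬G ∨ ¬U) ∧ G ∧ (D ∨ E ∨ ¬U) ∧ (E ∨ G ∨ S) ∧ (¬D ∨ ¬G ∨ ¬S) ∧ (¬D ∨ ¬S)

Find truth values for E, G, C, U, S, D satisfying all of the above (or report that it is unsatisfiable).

The formula is unsatisfiable.

Case E = True:
  Clause (¬E) is falsified — contradiction.
Case E = False:
  (C) forces C = True.
  Clause (¬C ∨ E) is falsified — contradiction.
Both cases fail, so the formula is unsatisfiable.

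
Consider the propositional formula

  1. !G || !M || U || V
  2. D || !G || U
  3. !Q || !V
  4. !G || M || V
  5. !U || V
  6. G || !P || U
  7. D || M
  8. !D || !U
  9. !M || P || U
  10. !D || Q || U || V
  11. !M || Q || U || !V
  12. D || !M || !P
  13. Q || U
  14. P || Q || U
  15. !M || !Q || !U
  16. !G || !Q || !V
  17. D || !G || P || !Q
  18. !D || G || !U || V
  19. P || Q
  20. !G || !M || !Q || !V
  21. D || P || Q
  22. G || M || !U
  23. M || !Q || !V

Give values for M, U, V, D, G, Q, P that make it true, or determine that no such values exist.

Set M = False.
  then (D || M) forces D = True.
  then (!D || !U) forces U = False.
  then (Q || U) forces Q = True.
  then (M || !Q || !V) forces V = False.
  then (!G || M || V) forces G = False.
  then (G || !P || U) forces P = False.
All clauses satisfied.

M = False; U = False; V = False; D = True; G = False; Q = True; P = False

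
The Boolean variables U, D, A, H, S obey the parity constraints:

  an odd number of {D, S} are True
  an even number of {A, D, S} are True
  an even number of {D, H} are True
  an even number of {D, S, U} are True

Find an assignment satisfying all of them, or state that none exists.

U: True; D: False; A: True; H: False; S: True

{D, S}: 1 true → odd ✓
{A, D, S}: 2 true → even ✓
{D, H}: 0 true → even ✓
{D, S, U}: 2 true → even ✓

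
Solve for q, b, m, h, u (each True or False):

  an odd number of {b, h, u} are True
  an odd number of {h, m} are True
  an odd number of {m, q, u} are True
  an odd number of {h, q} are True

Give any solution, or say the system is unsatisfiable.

q: True; b: False; m: True; h: False; u: True

{b, h, u}: 1 true → odd ✓
{h, m}: 1 true → odd ✓
{m, q, u}: 3 true → odd ✓
{h, q}: 1 true → odd ✓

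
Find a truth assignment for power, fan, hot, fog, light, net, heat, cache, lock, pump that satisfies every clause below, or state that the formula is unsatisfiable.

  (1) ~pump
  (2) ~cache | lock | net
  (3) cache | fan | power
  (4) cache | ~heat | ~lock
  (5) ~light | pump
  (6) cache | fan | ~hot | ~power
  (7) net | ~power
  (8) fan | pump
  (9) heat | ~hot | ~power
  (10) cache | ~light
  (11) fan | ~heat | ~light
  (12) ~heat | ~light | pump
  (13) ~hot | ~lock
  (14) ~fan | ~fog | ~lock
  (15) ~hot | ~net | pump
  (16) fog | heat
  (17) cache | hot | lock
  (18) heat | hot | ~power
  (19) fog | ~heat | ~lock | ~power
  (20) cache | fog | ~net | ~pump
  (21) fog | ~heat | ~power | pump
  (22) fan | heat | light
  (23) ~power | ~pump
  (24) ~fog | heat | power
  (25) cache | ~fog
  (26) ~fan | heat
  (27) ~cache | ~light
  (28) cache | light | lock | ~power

Unit clause (~pump) forces pump = False.
In (~light | pump) only ~light is left, so light = False.
In (fan | pump) only fan is left, so fan = True.
In (~fan | heat) only heat is left, so heat = True.
Set power = False.
Set hot = False.
Set fog = True.
  then (~fan | ~fog | ~lock) forces lock = False.
  then (cache | hot | lock) forces cache = True.
  then (~cache | lock | net) forces net = True.
All clauses satisfied.

power = False; fan = True; hot = False; fog = True; light = False; net = True; heat = True; cache = True; lock = False; pump = False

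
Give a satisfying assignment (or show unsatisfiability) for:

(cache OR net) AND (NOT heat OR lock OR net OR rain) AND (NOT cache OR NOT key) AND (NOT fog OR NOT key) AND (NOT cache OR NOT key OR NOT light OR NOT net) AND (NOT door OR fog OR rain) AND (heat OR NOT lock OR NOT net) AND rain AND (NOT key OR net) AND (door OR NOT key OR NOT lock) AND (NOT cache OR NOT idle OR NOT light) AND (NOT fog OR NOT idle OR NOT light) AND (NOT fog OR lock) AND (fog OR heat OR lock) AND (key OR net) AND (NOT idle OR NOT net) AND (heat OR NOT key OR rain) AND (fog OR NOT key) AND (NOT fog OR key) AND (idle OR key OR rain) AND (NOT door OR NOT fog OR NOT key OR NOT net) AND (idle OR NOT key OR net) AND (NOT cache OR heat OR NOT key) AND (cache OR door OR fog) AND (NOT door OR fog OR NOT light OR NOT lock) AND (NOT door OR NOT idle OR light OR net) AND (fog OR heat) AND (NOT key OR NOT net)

fog: False, heat: True, lock: False, door: True, key: False, net: True, rain: True, idle: False, cache: False, light: True

Unit clause (rain) forces rain = True.
Set fog = False.
  then (fog OR NOT key) forces key = False.
  then (fog OR heat) forces heat = True.
  then (key OR net) forces net = True.
  then (NOT idle OR NOT net) forces idle = False.
Set lock = False.
Set door = True.
Set cache = False.
Set light = True.
All clauses satisfied.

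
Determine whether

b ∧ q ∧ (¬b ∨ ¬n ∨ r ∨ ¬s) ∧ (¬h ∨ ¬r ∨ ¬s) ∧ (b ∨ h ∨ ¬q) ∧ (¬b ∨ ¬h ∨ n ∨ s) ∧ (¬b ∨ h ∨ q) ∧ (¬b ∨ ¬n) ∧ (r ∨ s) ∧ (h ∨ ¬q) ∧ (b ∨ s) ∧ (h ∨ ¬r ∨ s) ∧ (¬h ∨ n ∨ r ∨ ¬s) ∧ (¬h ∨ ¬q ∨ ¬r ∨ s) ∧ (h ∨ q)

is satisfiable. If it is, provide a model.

UNSATISFIABLE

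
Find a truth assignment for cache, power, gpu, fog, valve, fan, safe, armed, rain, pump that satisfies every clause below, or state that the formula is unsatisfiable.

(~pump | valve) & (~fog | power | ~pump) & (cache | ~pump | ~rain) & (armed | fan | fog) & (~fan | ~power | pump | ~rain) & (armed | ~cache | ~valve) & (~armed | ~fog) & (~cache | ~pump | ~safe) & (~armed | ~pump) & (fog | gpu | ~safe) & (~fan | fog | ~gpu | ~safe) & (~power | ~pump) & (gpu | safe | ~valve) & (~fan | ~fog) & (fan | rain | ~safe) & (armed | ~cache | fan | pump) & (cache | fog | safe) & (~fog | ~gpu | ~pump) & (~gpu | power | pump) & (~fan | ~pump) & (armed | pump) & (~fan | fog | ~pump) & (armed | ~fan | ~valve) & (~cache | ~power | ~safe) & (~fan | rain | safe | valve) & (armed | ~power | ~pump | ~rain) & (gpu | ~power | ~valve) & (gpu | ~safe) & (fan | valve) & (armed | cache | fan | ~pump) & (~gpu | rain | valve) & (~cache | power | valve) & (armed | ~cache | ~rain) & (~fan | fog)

cache = True; power = True; gpu = True; fog = False; valve = True; fan = False; safe = False; armed = True; rain = True; pump = False

Set cache = True.
Set power = True.
  then (~power | ~pump) forces pump = False.
  then (armed | pump) forces armed = True.
  then (~cache | ~power | ~safe) forces safe = False.
  then (~armed | ~fog) forces fog = False.
  then (~fan | fog) forces fan = False.
  then (fan | valve) forces valve = True.
  then (gpu | safe | ~valve) forces gpu = True.
Set rain = True.
All clauses satisfied.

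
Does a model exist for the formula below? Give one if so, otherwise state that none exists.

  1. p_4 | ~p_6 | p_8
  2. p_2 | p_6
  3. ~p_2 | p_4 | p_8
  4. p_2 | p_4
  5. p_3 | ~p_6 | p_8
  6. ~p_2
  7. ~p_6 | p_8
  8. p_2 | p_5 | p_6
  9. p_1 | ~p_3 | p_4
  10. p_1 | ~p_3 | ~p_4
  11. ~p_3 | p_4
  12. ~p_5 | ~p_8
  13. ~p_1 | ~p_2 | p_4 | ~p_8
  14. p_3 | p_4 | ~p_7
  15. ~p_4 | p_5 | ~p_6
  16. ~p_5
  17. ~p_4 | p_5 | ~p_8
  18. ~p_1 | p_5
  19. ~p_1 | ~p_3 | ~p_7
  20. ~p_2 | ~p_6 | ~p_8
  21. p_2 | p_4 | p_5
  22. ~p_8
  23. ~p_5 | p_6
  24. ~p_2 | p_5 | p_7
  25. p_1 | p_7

Case p_8 = True:
  Clause (~p_8) is falsified — contradiction.
Case p_8 = False:
  (~p_2) forces p_2 = False.
  (p_2 | p_6) forces p_6 = True.
  Clause (~p_6 | p_8) is falsified — contradiction.
Both cases fail, so the formula is unsatisfiable.

Unsatisfiable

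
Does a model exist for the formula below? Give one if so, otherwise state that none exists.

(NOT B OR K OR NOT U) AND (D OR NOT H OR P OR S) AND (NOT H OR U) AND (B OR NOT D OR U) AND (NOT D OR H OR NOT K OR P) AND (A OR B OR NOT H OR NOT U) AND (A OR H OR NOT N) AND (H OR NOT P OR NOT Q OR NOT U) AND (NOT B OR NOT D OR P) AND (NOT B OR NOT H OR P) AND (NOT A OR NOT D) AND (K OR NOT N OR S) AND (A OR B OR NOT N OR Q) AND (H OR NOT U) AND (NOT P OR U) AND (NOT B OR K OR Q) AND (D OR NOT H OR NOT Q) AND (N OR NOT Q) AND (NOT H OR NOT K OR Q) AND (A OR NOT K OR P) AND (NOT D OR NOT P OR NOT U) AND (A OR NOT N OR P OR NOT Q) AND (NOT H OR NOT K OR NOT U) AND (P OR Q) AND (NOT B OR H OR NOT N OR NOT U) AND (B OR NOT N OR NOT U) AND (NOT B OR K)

Set P = True.
  then (NOT P OR U) forces U = True.
  then (NOT D OR NOT P OR NOT U) forces D = False.
  then (H OR NOT U) forces H = True.
  then (D OR NOT H OR NOT Q) forces Q = False.
  then (NOT H OR NOT K OR Q) forces K = False.
  then (NOT B OR K) forces B = False.
  then (A OR B OR NOT H OR NOT U) forces A = True.
  then (B OR NOT N OR NOT U) forces N = False.
Set S = True.
All clauses satisfied.

P: True; N: False; U: True; B: False; K: False; S: True; H: True; A: True; Q: False; D: False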